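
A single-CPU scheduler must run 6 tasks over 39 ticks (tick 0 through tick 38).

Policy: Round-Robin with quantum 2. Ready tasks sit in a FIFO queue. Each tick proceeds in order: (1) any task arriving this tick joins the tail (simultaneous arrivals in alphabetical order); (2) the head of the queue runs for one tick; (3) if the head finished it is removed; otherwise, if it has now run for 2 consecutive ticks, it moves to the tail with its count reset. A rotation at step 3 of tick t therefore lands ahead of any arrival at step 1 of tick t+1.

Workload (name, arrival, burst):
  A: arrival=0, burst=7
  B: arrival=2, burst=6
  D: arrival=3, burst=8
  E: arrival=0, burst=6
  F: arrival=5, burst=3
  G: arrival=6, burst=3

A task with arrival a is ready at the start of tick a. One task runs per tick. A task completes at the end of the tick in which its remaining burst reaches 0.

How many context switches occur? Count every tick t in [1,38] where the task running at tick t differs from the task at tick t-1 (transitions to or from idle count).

context switches = 17

t=0: queue=[A,E] q_used=0 → run A
t=1: queue=[A,E] q_used=1 → run A
t=2: queue=[E,A,B] q_used=0 → run E
t=3: queue=[E,A,B,D] q_used=1 → run E
t=4: queue=[A,B,D,E] q_used=0 → run A
t=5: queue=[A,B,D,E,F] q_used=1 → run A
t=6: queue=[B,D,E,F,A,G] q_used=0 → run B
t=7: queue=[B,D,E,F,A,G] q_used=1 → run B
t=8: queue=[D,E,F,A,G,B] q_used=0 → run D
t=9: queue=[D,E,F,A,G,B] q_used=1 → run D
t=10: queue=[E,F,A,G,B,D] q_used=0 → run E
t=11: queue=[E,F,A,G,B,D] q_used=1 → run E
t=12: queue=[F,A,G,B,D,E] q_used=0 → run F
t=13: queue=[F,A,G,B,D,E] q_used=1 → run F
t=14: queue=[A,G,B,D,E,F] q_used=0 → run A
t=15: queue=[A,G,B,D,E,F] q_used=1 → run A
t=16: queue=[G,B,D,E,F,A] q_used=0 → run G
t=17: queue=[G,B,D,E,F,A] q_used=1 → run G
t=18: queue=[B,D,E,F,A,G] q_used=0 → run B
t=19: queue=[B,D,E,F,A,G] q_used=1 → run B
t=20: queue=[D,E,F,A,G,B] q_used=0 → run D
t=21: queue=[D,E,F,A,G,B] q_used=1 → run D
t=22: queue=[E,F,A,G,B,D] q_used=0 → run E
t=23: queue=[E,F,A,G,B,D] q_used=1 → run E
t=24: queue=[F,A,G,B,D] q_used=0 → run F
t=25: queue=[A,G,B,D] q_used=0 → run A
t=26: queue=[G,B,D] q_used=0 → run G
t=27: queue=[B,D] q_used=0 → run B
t=28: queue=[B,D] q_used=1 → run B
t=29: queue=[D] q_used=0 → run D
t=30: queue=[D] q_used=1 → run D
t=31: queue=[D] q_used=0 → run D
t=32: queue=[D] q_used=1 → run D
t=33: (idle)
t=34: (idle)
t=35: (idle)
t=36: (idle)
t=37: (idle)
t=38: (idle)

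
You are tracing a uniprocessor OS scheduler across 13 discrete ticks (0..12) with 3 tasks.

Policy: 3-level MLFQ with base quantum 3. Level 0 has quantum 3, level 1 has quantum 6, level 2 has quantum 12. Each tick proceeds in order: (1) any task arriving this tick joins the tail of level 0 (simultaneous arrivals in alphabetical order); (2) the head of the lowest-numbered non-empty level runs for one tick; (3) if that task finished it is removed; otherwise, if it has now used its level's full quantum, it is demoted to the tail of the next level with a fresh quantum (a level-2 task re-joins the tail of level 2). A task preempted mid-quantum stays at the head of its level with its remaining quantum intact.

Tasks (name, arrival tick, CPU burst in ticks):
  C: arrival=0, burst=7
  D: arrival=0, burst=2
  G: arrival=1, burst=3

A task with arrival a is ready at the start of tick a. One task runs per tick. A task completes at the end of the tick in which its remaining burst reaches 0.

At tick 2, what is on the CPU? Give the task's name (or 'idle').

running at tick 2 = C

t=0: L0/L1/L2 = CD/-/- → run C
t=1: L0/L1/L2 = CDG/-/- → run C
t=2: L0/L1/L2 = CDG/-/- → run C
t=3: L0/L1/L2 = DG/C/- → run D
t=4: L0/L1/L2 = DG/C/- → run D
t=5: L0/L1/L2 = G/C/- → run G
t=6: L0/L1/L2 = G/C/- → run G
t=7: L0/L1/L2 = G/C/- → run G
t=8: L0/L1/L2 = -/C/- → run C
t=9: L0/L1/L2 = -/C/- → run C
t=10: L0/L1/L2 = -/C/- → run C
t=11: L0/L1/L2 = -/C/- → run C
t=12: (idle)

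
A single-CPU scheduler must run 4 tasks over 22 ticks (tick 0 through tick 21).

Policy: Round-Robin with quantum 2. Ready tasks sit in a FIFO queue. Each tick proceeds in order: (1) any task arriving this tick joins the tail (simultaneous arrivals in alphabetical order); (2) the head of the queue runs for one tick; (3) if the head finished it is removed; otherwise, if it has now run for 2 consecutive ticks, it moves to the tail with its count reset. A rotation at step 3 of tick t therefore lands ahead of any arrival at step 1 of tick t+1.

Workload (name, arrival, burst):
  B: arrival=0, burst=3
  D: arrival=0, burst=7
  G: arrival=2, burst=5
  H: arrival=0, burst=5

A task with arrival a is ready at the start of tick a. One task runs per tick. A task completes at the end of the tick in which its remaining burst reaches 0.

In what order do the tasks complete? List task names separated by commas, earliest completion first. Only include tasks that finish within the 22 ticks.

completion order = B, H, G, D

t=0: queue=[B,D,H] q_used=0 → run B
t=1: queue=[B,D,H] q_used=1 → run B
t=2: queue=[D,H,B,G] q_used=0 → run D
t=3: queue=[D,H,B,G] q_used=1 → run D
t=4: queue=[H,B,G,D] q_used=0 → run H
t=5: queue=[H,B,G,D] q_used=1 → run H
t=6: queue=[B,G,D,H] q_used=0 → run B
t=7: queue=[G,D,H] q_used=0 → run G
t=8: queue=[G,D,H] q_used=1 → run G
t=9: queue=[D,H,G] q_used=0 → run D
t=10: queue=[D,H,G] q_used=1 → run D
t=11: queue=[H,G,D] q_used=0 → run H
t=12: queue=[H,G,D] q_used=1 → run H
t=13: queue=[G,D,H] q_used=0 → run G
t=14: queue=[G,D,H] q_used=1 → run G
t=15: queue=[D,H,G] q_used=0 → run D
t=16: queue=[D,H,G] q_used=1 → run D
t=17: queue=[H,G,D] q_used=0 → run H
t=18: queue=[G,D] q_used=0 → run G
t=19: queue=[D] q_used=0 → run D
t=20: (idle)
t=21: (idle)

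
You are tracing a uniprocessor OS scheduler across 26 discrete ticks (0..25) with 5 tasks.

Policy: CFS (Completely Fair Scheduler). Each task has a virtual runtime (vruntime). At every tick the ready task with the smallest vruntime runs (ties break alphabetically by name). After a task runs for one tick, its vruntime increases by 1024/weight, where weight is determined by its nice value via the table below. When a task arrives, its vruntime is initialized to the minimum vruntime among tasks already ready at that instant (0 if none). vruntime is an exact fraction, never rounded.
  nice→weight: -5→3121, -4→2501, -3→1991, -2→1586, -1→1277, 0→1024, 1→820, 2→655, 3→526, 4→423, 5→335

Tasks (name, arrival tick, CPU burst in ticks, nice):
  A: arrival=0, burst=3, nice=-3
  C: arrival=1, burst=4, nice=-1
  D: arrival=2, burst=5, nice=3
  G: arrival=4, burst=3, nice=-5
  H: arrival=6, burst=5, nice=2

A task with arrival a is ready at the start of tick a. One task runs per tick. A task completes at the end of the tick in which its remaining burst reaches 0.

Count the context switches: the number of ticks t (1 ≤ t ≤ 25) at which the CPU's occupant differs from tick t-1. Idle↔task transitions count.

context switches = 17

t=0: vr[A=0] → run A
t=1: vr[A=1024/1991 C=1024/1991] → run A
t=2: vr[A=2048/1991 C=1024/1991 D=1024/1991] → run C
t=3: vr[A=2048/1991 C=3346432/2542507 D=1024/1991] → run D
t=4: vr[A=2048/1991 C=3346432/2542507 D=1288704/523633 G=2048/1991] → run A
t=5: vr[C=3346432/2542507 D=1288704/523633 G=2048/1991] → run G
t=6: vr[C=3346432/2542507 D=1288704/523633 G=8430592/6213911 H=3346432/2542507] → run C
t=7: vr[C=5385216/2542507 D=1288704/523633 G=8430592/6213911 H=3346432/2542507] → run H
t=8: vr[C=5385216/2542507 D=1288704/523633 G=8430592/6213911 H=4795440128/1665342085] → run G
t=9: vr[C=5385216/2542507 D=1288704/523633 G=10469376/6213911 H=4795440128/1665342085] → run G
t=10: vr[C=5385216/2542507 D=1288704/523633 H=4795440128/1665342085] → run C
t=11: vr[C=7424000/2542507 D=1288704/523633 H=4795440128/1665342085] → run D
t=12: vr[C=7424000/2542507 D=2308096/523633 H=4795440128/1665342085] → run H
t=13: vr[C=7424000/2542507 D=2308096/523633 H=7398967296/1665342085] → run C
t=14: vr[D=2308096/523633 H=7398967296/1665342085] → run D
t=15: vr[D=3327488/523633 H=7398967296/1665342085] → run H
t=16: vr[D=3327488/523633 H=10002494464/1665342085] → run H
t=17: vr[D=3327488/523633 H=12606021632/1665342085] → run D
t=18: vr[D=4346880/523633 H=12606021632/1665342085] → run H
t=19: vr[D=4346880/523633] → run D
t=20: (idle)
t=21: (idle)
t=22: (idle)
t=23: (idle)
t=24: (idle)
t=25: (idle)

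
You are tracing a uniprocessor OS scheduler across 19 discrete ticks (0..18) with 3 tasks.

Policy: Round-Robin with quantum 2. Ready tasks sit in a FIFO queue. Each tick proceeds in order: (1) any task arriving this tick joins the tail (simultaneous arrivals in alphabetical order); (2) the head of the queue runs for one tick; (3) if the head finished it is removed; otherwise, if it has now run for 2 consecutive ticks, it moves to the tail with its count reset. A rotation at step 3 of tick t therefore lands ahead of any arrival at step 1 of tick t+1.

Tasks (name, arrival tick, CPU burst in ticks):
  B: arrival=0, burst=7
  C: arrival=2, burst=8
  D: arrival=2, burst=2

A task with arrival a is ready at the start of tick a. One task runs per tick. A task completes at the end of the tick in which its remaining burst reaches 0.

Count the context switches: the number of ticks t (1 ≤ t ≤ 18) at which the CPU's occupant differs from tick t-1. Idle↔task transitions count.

t=0: queue=[B] q_used=0 → run B
t=1: queue=[B] q_used=1 → run B
t=2: queue=[B,C,D] q_used=0 → run B
t=3: queue=[B,C,D] q_used=1 → run B
t=4: queue=[C,D,B] q_used=0 → run C
t=5: queue=[C,D,B] q_used=1 → run C
t=6: queue=[D,B,C] q_used=0 → run D
t=7: queue=[D,B,C] q_used=1 → run D
t=8: queue=[B,C] q_used=0 → run B
t=9: queue=[B,C] q_used=1 → run B
t=10: queue=[C,B] q_used=0 → run C
t=11: queue=[C,B] q_used=1 → run C
t=12: queue=[B,C] q_used=0 → run B
t=13: queue=[C] q_used=0 → run C
t=14: queue=[C] q_used=1 → run C
t=15: queue=[C] q_used=0 → run C
t=16: queue=[C] q_used=1 → run C
t=17: (idle)
t=18: (idle)

context switches = 7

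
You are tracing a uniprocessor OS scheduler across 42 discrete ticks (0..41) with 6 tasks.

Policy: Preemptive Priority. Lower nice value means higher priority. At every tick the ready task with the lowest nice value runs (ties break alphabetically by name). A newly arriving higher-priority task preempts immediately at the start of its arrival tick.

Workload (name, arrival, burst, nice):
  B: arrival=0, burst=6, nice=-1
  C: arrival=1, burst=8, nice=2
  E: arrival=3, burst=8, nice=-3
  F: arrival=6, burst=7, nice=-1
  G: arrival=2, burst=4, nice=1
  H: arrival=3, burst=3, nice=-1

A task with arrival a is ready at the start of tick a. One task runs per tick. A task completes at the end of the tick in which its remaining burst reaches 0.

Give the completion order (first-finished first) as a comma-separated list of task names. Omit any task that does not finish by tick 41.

completion order = E, B, F, H, G, C

t=0: ready={B} → run B
t=1: ready={B,C} → run B
t=2: ready={B,C,G} → run B
t=3: ready={B,C,E,G,H} → run E
t=4: ready={B,C,E,G,H} → run E
t=5: ready={B,C,E,G,H} → run E
t=6: ready={B,C,E,F,G,H} → run E
t=7: ready={B,C,E,F,G,H} → run E
t=8: ready={B,C,E,F,G,H} → run E
t=9: ready={B,C,E,F,G,H} → run E
t=10: ready={B,C,E,F,G,H} → run E
t=11: ready={B,C,F,G,H} → run B
t=12: ready={B,C,F,G,H} → run B
t=13: ready={B,C,F,G,H} → run B
t=14: ready={C,F,G,H} → run F
t=15: ready={C,F,G,H} → run F
t=16: ready={C,F,G,H} → run F
t=17: ready={C,F,G,H} → run F
t=18: ready={C,F,G,H} → run F
t=19: ready={C,F,G,H} → run F
t=20: ready={C,F,G,H} → run F
t=21: ready={C,G,H} → run H
t=22: ready={C,G,H} → run H
t=23: ready={C,G,H} → run H
t=24: ready={C,G} → run G
t=25: ready={C,G} → run G
t=26: ready={C,G} → run G
t=27: ready={C,G} → run G
t=28: ready={C} → run C
t=29: ready={C} → run C
t=30: ready={C} → run C
t=31: ready={C} → run C
t=32: ready={C} → run C
t=33: ready={C} → run C
t=34: ready={C} → run C
t=35: ready={C} → run C
t=36: (idle)
t=37: (idle)
t=38: (idle)
t=39: (idle)
t=40: (idle)
t=41: (idle)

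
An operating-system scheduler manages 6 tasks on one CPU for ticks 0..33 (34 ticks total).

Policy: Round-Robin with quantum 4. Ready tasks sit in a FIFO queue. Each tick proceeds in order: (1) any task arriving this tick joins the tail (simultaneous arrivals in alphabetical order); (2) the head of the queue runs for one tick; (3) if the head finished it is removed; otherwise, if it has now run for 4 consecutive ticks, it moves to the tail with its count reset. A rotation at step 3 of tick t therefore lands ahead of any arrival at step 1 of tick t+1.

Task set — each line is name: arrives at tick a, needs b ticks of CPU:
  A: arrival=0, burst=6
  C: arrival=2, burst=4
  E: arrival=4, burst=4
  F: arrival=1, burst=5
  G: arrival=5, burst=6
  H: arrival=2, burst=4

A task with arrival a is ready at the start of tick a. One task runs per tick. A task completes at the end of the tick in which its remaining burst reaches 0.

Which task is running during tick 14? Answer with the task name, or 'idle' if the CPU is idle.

running at tick 14 = H

t=0: queue=[A] q_used=0 → run A
t=1: queue=[A,F] q_used=1 → run A
t=2: queue=[A,F,C,H] q_used=2 → run A
t=3: queue=[A,F,C,H] q_used=3 → run A
t=4: queue=[F,C,H,A,E] q_used=0 → run F
t=5: queue=[F,C,H,A,E,G] q_used=1 → run F
t=6: queue=[F,C,H,A,E,G] q_used=2 → run F
t=7: queue=[F,C,H,A,E,G] q_used=3 → run F
t=8: queue=[C,H,A,E,G,F] q_used=0 → run C
t=9: queue=[C,H,A,E,G,F] q_used=1 → run C
t=10: queue=[C,H,A,E,G,F] q_used=2 → run C
t=11: queue=[C,H,A,E,G,F] q_used=3 → run C
t=12: queue=[H,A,E,G,F] q_used=0 → run H
t=13: queue=[H,A,E,G,F] q_used=1 → run H
t=14: queue=[H,A,E,G,F] q_used=2 → run H
t=15: queue=[H,A,E,G,F] q_used=3 → run H
t=16: queue=[A,E,G,F] q_used=0 → run A
t=17: queue=[A,E,G,F] q_used=1 → run A
t=18: queue=[E,G,F] q_used=0 → run E
t=19: queue=[E,G,F] q_used=1 → run E
t=20: queue=[E,G,F] q_used=2 → run E
t=21: queue=[E,G,F] q_used=3 → run E
t=22: queue=[G,F] q_used=0 → run G
t=23: queue=[G,F] q_used=1 → run G
t=24: queue=[G,F] q_used=2 → run G
t=25: queue=[G,F] q_used=3 → run G
t=26: queue=[F,G] q_used=0 → run F
t=27: queue=[G] q_used=0 → run G
t=28: queue=[G] q_used=1 → run G
t=29: (idle)
t=30: (idle)
t=31: (idle)
t=32: (idle)
t=33: (idle)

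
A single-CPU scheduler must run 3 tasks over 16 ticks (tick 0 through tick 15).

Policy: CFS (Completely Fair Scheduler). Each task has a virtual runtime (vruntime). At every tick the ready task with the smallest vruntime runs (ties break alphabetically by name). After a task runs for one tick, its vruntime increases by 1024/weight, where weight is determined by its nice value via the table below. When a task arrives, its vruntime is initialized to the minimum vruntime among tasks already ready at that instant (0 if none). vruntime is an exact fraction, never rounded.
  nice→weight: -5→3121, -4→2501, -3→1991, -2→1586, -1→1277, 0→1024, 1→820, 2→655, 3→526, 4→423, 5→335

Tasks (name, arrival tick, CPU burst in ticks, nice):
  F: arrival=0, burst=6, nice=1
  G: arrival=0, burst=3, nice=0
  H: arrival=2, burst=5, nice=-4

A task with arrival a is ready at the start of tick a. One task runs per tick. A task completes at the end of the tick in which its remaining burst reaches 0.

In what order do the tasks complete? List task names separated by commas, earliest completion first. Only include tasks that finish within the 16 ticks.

completion order = G, H, F

t=0: vr[F=0 G=0] → run F
t=1: vr[F=256/205 G=0] → run G
t=2: vr[F=256/205 G=1 H=1] → run G
t=3: vr[F=256/205 G=2 H=1] → run H
t=4: vr[F=256/205 G=2 H=3525/2501] → run F
t=5: vr[F=512/205 G=2 H=3525/2501] → run H
t=6: vr[F=512/205 G=2 H=4549/2501] → run H
t=7: vr[F=512/205 G=2 H=5573/2501] → run G
t=8: vr[F=512/205 H=5573/2501] → run H
t=9: vr[F=512/205 H=6597/2501] → run F
t=10: vr[F=768/205 H=6597/2501] → run H
t=11: vr[F=768/205] → run F
t=12: vr[F=1024/205] → run F
t=13: vr[F=256/41] → run F
t=14: (idle)
t=15: (idle)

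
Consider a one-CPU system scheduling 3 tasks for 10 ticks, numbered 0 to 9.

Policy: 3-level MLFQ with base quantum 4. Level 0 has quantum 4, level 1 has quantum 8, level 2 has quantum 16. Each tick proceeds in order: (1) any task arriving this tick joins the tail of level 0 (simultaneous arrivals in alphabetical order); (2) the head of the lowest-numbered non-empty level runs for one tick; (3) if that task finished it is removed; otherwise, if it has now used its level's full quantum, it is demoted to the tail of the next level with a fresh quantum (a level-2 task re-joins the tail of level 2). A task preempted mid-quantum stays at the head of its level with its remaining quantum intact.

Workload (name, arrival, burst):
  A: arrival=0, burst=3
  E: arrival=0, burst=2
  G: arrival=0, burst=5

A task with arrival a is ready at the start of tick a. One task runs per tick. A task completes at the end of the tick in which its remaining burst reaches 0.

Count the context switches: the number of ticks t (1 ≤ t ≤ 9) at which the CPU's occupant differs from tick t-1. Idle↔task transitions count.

context switches = 2

t=0: L0/L1/L2 = AEG/-/- → run A
t=1: L0/L1/L2 = AEG/-/- → run A
t=2: L0/L1/L2 = AEG/-/- → run A
t=3: L0/L1/L2 = EG/-/- → run E
t=4: L0/L1/L2 = EG/-/- → run E
t=5: L0/L1/L2 = G/-/- → run G
t=6: L0/L1/L2 = G/-/- → run G
t=7: L0/L1/L2 = G/-/- → run G
t=8: L0/L1/L2 = G/-/- → run G
t=9: L0/L1/L2 = -/G/- → run G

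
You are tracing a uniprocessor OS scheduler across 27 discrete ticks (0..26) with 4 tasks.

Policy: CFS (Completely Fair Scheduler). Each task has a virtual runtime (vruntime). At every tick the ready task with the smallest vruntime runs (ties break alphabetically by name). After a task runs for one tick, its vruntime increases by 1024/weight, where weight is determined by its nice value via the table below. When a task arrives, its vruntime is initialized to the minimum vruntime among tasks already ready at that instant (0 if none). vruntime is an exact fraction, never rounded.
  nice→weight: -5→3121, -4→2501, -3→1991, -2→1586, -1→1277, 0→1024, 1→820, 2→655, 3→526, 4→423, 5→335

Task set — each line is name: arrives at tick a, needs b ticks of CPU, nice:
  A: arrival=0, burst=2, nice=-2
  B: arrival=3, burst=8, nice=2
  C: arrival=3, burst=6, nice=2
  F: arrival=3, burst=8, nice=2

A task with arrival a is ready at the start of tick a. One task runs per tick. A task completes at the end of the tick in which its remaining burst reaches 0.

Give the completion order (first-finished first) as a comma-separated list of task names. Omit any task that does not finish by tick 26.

t=0: vr[A=0] → run A
t=1: vr[A=512/793] → run A
t=2: (idle)
t=3: vr[B=0 C=0 F=0] → run B
t=4: vr[B=1024/655 C=0 F=0] → run C
t=5: vr[B=1024/655 C=1024/655 F=0] → run F
t=6: vr[B=1024/655 C=1024/655 F=1024/655] → run B
t=7: vr[B=2048/655 C=1024/655 F=1024/655] → run C
t=8: vr[B=2048/655 C=2048/655 F=1024/655] → run F
t=9: vr[B=2048/655 C=2048/655 F=2048/655] → run B
t=10: vr[B=3072/655 C=2048/655 F=2048/655] → run C
t=11: vr[B=3072/655 C=3072/655 F=2048/655] → run F
t=12: vr[B=3072/655 C=3072/655 F=3072/655] → run B
t=13: vr[B=4096/655 C=3072/655 F=3072/655] → run C
t=14: vr[B=4096/655 C=4096/655 F=3072/655] → run F
t=15: vr[B=4096/655 C=4096/655 F=4096/655] → run B
t=16: vr[B=1024/131 C=4096/655 F=4096/655] → run C
t=17: vr[B=1024/131 C=1024/131 F=4096/655] → run F
t=18: vr[B=1024/131 C=1024/131 F=1024/131] → run B
t=19: vr[B=6144/655 C=1024/131 F=1024/131] → run C
t=20: vr[B=6144/655 F=1024/131] → run F
t=21: vr[B=6144/655 F=6144/655] → run B
t=22: vr[B=7168/655 F=6144/655] → run F
t=23: vr[B=7168/655 F=7168/655] → run B
t=24: vr[F=7168/655] → run F
t=25: (idle)
t=26: (idle)

completion order = A, C, B, F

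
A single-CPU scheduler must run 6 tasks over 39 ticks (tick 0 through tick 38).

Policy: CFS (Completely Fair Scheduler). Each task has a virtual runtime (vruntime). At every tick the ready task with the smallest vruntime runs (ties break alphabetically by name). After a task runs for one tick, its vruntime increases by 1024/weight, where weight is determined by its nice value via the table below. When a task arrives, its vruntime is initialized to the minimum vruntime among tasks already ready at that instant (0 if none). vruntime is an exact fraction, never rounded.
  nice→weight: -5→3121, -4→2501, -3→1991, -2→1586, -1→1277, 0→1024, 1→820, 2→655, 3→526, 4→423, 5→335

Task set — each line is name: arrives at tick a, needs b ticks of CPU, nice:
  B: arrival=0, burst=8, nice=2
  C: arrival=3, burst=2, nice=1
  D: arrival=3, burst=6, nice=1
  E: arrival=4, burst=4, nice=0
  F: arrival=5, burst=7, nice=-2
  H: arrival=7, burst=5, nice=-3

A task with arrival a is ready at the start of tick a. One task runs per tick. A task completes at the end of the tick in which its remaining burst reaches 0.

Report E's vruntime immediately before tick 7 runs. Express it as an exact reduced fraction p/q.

vruntime(E, start of tick 7) = 3727/655

t=0: vr[B=0] → run B
t=1: vr[B=1024/655] → run B
t=2: vr[B=2048/655] → run B
t=3: vr[B=3072/655 C=3072/655 D=3072/655] → run B
t=4: vr[B=4096/655 C=3072/655 D=3072/655 E=3072/655] → run C
t=5: vr[B=4096/655 C=159488/26855 D=3072/655 E=3072/655 F=3072/655] → run D
t=6: vr[B=4096/655 C=159488/26855 D=159488/26855 E=3072/655 F=3072/655] → run E
t=7: vr[B=4096/655 C=159488/26855 D=159488/26855 E=3727/655 F=3072/655 H=3072/655] → run F
t=8: vr[B=4096/655 C=159488/26855 D=159488/26855 E=3727/655 F=2771456/519415 H=3072/655] → run H
t=9: vr[B=4096/655 C=159488/26855 D=159488/26855 E=3727/655 F=2771456/519415 H=6787072/1304105] → run H
t=10: vr[B=4096/655 C=159488/26855 D=159488/26855 E=3727/655 F=2771456/519415 H=7457792/1304105] → run F
t=11: vr[B=4096/655 C=159488/26855 D=159488/26855 E=3727/655 F=3106816/519415 H=7457792/1304105] → run E
t=12: vr[B=4096/655 C=159488/26855 D=159488/26855 E=4382/655 F=3106816/519415 H=7457792/1304105] → run H
t=13: vr[B=4096/655 C=159488/26855 D=159488/26855 E=4382/655 F=3106816/519415 H=8128512/1304105] → run C
t=14: vr[B=4096/655 D=159488/26855 E=4382/655 F=3106816/519415 H=8128512/1304105] → run D
t=15: vr[B=4096/655 D=193024/26855 E=4382/655 F=3106816/519415 H=8128512/1304105] → run F
t=16: vr[B=4096/655 D=193024/26855 E=4382/655 F=3442176/519415 H=8128512/1304105] → run H
t=17: vr[B=4096/655 D=193024/26855 E=4382/655 F=3442176/519415 H=8799232/1304105] → run B
t=18: vr[B=1024/131 D=193024/26855 E=4382/655 F=3442176/519415 H=8799232/1304105] → run F
t=19: vr[B=1024/131 D=193024/26855 E=4382/655 F=3777536/519415 H=8799232/1304105] → run E
t=20: vr[B=1024/131 D=193024/26855 E=5037/655 F=3777536/519415 H=8799232/1304105] → run H
t=21: vr[B=1024/131 D=193024/26855 E=5037/655 F=3777536/519415] → run D
t=22: vr[B=1024/131 D=45312/5371 E=5037/655 F=3777536/519415] → run F
t=23: vr[B=1024/131 D=45312/5371 E=5037/655 F=4112896/519415] → run E
t=24: vr[B=1024/131 D=45312/5371 F=4112896/519415] → run B
t=25: vr[B=6144/655 D=45312/5371 F=4112896/519415] → run F
t=26: vr[B=6144/655 D=45312/5371 F=4448256/519415] → run D
t=27: vr[B=6144/655 D=260096/26855 F=4448256/519415] → run F
t=28: vr[B=6144/655 D=260096/26855] → run B
t=29: vr[B=7168/655 D=260096/26855] → run D
t=30: vr[B=7168/655 D=293632/26855] → run D
t=31: vr[B=7168/655] → run B
t=32: (idle)
t=33: (idle)
t=34: (idle)
t=35: (idle)
t=36: (idle)
t=37: (idle)
t=38: (idle)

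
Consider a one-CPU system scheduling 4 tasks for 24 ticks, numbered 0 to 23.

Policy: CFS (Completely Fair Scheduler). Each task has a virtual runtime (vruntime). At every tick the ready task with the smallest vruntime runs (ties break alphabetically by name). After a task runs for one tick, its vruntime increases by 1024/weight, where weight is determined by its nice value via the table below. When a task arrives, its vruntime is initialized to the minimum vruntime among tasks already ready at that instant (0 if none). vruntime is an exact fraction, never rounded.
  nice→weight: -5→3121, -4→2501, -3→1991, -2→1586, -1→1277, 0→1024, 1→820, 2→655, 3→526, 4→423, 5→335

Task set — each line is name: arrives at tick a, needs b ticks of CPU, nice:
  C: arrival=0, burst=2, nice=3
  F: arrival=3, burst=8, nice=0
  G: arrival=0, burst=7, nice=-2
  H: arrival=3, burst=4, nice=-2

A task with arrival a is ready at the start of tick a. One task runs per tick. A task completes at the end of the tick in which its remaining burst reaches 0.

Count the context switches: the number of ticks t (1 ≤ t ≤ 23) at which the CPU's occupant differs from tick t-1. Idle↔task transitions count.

t=0: vr[C=0 G=0] → run C
t=1: vr[C=512/263 G=0] → run G
t=2: vr[C=512/263 G=512/793] → run G
t=3: vr[C=512/263 F=1024/793 G=1024/793 H=1024/793] → run F
t=4: vr[C=512/263 F=1817/793 G=1024/793 H=1024/793] → run G
t=5: vr[C=512/263 F=1817/793 G=1536/793 H=1024/793] → run H
t=6: vr[C=512/263 F=1817/793 G=1536/793 H=1536/793] → run G
t=7: vr[C=512/263 F=1817/793 G=2048/793 H=1536/793] → run H
t=8: vr[C=512/263 F=1817/793 G=2048/793 H=2048/793] → run C
t=9: vr[F=1817/793 G=2048/793 H=2048/793] → run F
t=10: vr[F=2610/793 G=2048/793 H=2048/793] → run G
t=11: vr[F=2610/793 G=2560/793 H=2048/793] → run H
t=12: vr[F=2610/793 G=2560/793 H=2560/793] → run G
t=13: vr[F=2610/793 G=3072/793 H=2560/793] → run H
t=14: vr[F=2610/793 G=3072/793] → run F
t=15: vr[F=3403/793 G=3072/793] → run G
t=16: vr[F=3403/793] → run F
t=17: vr[F=4196/793] → run F
t=18: vr[F=4989/793] → run F
t=19: vr[F=5782/793] → run F
t=20: vr[F=6575/793] → run F
t=21: (idle)
t=22: (idle)
t=23: (idle)

context switches = 16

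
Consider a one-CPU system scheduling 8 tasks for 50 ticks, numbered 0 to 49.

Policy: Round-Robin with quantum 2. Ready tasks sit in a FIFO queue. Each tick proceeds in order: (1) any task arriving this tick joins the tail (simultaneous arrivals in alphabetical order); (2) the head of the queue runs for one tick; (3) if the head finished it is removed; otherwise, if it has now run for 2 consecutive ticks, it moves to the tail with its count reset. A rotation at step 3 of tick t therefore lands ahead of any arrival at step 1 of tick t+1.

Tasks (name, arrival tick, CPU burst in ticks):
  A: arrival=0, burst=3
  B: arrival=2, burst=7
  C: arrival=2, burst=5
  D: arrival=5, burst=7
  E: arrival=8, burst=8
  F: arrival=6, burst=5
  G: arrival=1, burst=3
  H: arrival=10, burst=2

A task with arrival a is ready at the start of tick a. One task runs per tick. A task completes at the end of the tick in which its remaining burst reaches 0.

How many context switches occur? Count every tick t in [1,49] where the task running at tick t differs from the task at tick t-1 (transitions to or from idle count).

context switches = 23

t=0: queue=[A] q_used=0 → run A
t=1: queue=[A,G] q_used=1 → run A
t=2: queue=[G,A,B,C] q_used=0 → run G
t=3: queue=[G,A,B,C] q_used=1 → run G
t=4: queue=[A,B,C,G] q_used=0 → run A
t=5: queue=[B,C,G,D] q_used=0 → run B
t=6: queue=[B,C,G,D,F] q_used=1 → run B
t=7: queue=[C,G,D,F,B] q_used=0 → run C
t=8: queue=[C,G,D,F,B,E] q_used=1 → run C
t=9: queue=[G,D,F,B,E,C] q_used=0 → run G
t=10: queue=[D,F,B,E,C,H] q_used=0 → run D
t=11: queue=[D,F,B,E,C,H] q_used=1 → run D
t=12: queue=[F,B,E,C,H,D] q_used=0 → run F
t=13: queue=[F,B,E,C,H,D] q_used=1 → run F
t=14: queue=[B,E,C,H,D,F] q_used=0 → run B
t=15: queue=[B,E,C,H,D,F] q_used=1 → run B
t=16: queue=[E,C,H,D,F,B] q_used=0 → run E
t=17: queue=[E,C,H,D,F,B] q_used=1 → run E
t=18: queue=[C,H,D,F,B,E] q_used=0 → run C
t=19: queue=[C,H,D,F,B,E] q_used=1 → run C
t=20: queue=[H,D,F,B,E,C] q_used=0 → run H
t=21: queue=[H,D,F,B,E,C] q_used=1 → run H
t=22: queue=[D,F,B,E,C] q_used=0 → run D
t=23: queue=[D,F,B,E,C] q_used=1 → run D
t=24: queue=[F,B,E,C,D] q_used=0 → run F
t=25: queue=[F,B,E,C,D] q_used=1 → run F
t=26: queue=[B,E,C,D,F] q_used=0 → run B
t=27: queue=[B,E,C,D,F] q_used=1 → run B
t=28: queue=[E,C,D,F,B] q_used=0 → run E
t=29: queue=[E,C,D,F,B] q_used=1 → run E
t=30: queue=[C,D,F,B,E] q_used=0 → run C
t=31: queue=[D,F,B,E] q_used=0 → run D
t=32: queue=[D,F,B,E] q_used=1 → run D
t=33: queue=[F,B,E,D] q_used=0 → run F
t=34: queue=[B,E,D] q_used=0 → run B
t=35: queue=[E,D] q_used=0 → run E
t=36: queue=[E,D] q_used=1 → run E
t=37: queue=[D,E] q_used=0 → run D
t=38: queue=[E] q_used=0 → run E
t=39: queue=[E] q_used=1 → run E
t=40: (idle)
t=41: (idle)
t=42: (idle)
t=43: (idle)
t=44: (idle)
t=45: (idle)
t=46: (idle)
t=47: (idle)
t=48: (idle)
t=49: (idle)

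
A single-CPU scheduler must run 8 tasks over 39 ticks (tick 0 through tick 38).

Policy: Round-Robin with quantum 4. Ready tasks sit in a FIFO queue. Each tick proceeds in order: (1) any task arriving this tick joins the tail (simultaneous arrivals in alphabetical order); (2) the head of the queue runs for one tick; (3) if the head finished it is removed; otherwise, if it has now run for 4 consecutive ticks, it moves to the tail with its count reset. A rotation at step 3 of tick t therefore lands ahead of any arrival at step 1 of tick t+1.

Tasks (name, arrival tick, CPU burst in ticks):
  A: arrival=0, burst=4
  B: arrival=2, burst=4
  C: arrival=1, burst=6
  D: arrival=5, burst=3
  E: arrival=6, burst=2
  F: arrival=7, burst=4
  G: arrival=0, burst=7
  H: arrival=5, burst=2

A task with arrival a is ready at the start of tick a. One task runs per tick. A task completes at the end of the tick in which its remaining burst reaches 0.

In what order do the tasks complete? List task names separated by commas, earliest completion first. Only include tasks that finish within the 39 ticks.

completion order = A, B, D, H, E, F, G, C

t=0: queue=[A,G] q_used=0 → run A
t=1: queue=[A,G,C] q_used=1 → run A
t=2: queue=[A,G,C,B] q_used=2 → run A
t=3: queue=[A,G,C,B] q_used=3 → run A
t=4: queue=[G,C,B] q_used=0 → run G
t=5: queue=[G,C,B,D,H] q_used=1 → run G
t=6: queue=[G,C,B,D,H,E] q_used=2 → run G
t=7: queue=[G,C,B,D,H,E,F] q_used=3 → run G
t=8: queue=[C,B,D,H,E,F,G] q_used=0 → run C
t=9: queue=[C,B,D,H,E,F,G] q_used=1 → run C
t=10: queue=[C,B,D,H,E,F,G] q_used=2 → run C
t=11: queue=[C,B,D,H,E,F,G] q_used=3 → run C
t=12: queue=[B,D,H,E,F,G,C] q_used=0 → run B
t=13: queue=[B,D,H,E,F,G,C] q_used=1 → run B
t=14: queue=[B,D,H,E,F,G,C] q_used=2 → run B
t=15: queue=[B,D,H,E,F,G,C] q_used=3 → run B
t=16: queue=[D,H,E,F,G,C] q_used=0 → run D
t=17: queue=[D,H,E,F,G,C] q_used=1 → run D
t=18: queue=[D,H,E,F,G,C] q_used=2 → run D
t=19: queue=[H,E,F,G,C] q_used=0 → run H
t=20: queue=[H,E,F,G,C] q_used=1 → run H
t=21: queue=[E,F,G,C] q_used=0 → run E
t=22: queue=[E,F,G,C] q_used=1 → run E
t=23: queue=[F,G,C] q_used=0 → run F
t=24: queue=[F,G,C] q_used=1 → run F
t=25: queue=[F,G,C] q_used=2 → run F
t=26: queue=[F,G,C] q_used=3 → run F
t=27: queue=[G,C] q_used=0 → run G
t=28: queue=[G,C] q_used=1 → run G
t=29: queue=[G,C] q_used=2 → run G
t=30: queue=[C] q_used=0 → run C
t=31: queue=[C] q_used=1 → run C
t=32: (idle)
t=33: (idle)
t=34: (idle)
t=35: (idle)
t=36: (idle)
t=37: (idle)
t=38: (idle)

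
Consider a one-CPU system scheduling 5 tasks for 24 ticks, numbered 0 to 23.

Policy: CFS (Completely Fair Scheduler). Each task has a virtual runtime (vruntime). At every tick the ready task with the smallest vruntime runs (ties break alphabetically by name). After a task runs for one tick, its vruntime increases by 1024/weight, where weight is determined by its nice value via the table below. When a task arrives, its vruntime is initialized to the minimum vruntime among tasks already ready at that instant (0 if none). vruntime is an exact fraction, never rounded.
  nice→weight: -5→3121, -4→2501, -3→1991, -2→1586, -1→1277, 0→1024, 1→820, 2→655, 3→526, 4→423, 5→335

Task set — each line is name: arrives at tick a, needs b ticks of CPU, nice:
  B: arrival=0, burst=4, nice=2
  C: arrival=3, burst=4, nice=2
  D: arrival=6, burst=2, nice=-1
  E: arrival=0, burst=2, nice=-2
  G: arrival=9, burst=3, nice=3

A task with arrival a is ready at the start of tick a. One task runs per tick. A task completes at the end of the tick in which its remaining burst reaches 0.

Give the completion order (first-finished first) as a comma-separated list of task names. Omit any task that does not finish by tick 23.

completion order = E, D, B, C, G

t=0: vr[B=0 E=0] → run B
t=1: vr[B=1024/655 E=0] → run E
t=2: vr[B=1024/655 E=512/793] → run E
t=3: vr[B=1024/655 C=1024/655] → run B
t=4: vr[B=2048/655 C=1024/655] → run C
t=5: vr[B=2048/655 C=2048/655] → run B
t=6: vr[B=3072/655 C=2048/655 D=2048/655] → run C
t=7: vr[B=3072/655 C=3072/655 D=2048/655] → run D
t=8: vr[B=3072/655 C=3072/655 D=3286016/836435] → run D
t=9: vr[B=3072/655 C=3072/655 G=3072/655] → run B
t=10: vr[C=3072/655 G=3072/655] → run C
t=11: vr[C=4096/655 G=3072/655] → run G
t=12: vr[C=4096/655 G=1143296/172265] → run C
t=13: vr[G=1143296/172265] → run G
t=14: vr[G=1478656/172265] → run G
t=15: (idle)
t=16: (idle)
t=17: (idle)
t=18: (idle)
t=19: (idle)
t=20: (idle)
t=21: (idle)
t=22: (idle)
t=23: (idle)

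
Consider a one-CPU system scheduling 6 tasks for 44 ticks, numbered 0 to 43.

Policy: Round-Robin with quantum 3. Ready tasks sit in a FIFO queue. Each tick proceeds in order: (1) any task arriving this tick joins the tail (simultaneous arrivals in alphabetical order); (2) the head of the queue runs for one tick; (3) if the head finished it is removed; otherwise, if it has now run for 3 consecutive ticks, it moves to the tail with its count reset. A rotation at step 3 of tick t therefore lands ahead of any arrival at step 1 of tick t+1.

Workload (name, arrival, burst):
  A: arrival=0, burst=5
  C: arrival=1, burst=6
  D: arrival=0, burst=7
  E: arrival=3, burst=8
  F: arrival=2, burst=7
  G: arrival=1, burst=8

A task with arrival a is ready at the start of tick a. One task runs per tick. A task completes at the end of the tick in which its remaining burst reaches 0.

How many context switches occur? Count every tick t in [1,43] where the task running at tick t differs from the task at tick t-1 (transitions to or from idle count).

t=0: queue=[A,D] q_used=0 → run A
t=1: queue=[A,D,C,G] q_used=1 → run A
t=2: queue=[A,D,C,G,F] q_used=2 → run A
t=3: queue=[D,C,G,F,A,E] q_used=0 → run D
t=4: queue=[D,C,G,F,A,E] q_used=1 → run D
t=5: queue=[D,C,G,F,A,E] q_used=2 → run D
t=6: queue=[C,G,F,A,E,D] q_used=0 → run C
t=7: queue=[C,G,F,A,E,D] q_used=1 → run C
t=8: queue=[C,G,F,A,E,D] q_used=2 → run C
t=9: queue=[G,F,A,E,D,C] q_used=0 → run G
t=10: queue=[G,F,A,E,D,C] q_used=1 → run G
t=11: queue=[G,F,A,E,D,C] q_used=2 → run G
t=12: queue=[F,A,E,D,C,G] q_used=0 → run F
t=13: queue=[F,A,E,D,C,G] q_used=1 → run F
t=14: queue=[F,A,E,D,C,G] q_used=2 → run F
t=15: queue=[A,E,D,C,G,F] q_used=0 → run A
t=16: queue=[A,E,D,C,G,F] q_used=1 → run A
t=17: queue=[E,D,C,G,F] q_used=0 → run E
t=18: queue=[E,D,C,G,F] q_used=1 → run E
t=19: queue=[E,D,C,G,F] q_used=2 → run E
t=20: queue=[D,C,G,F,E] q_used=0 → run D
t=21: queue=[D,C,G,F,E] q_used=1 → run D
t=22: queue=[D,C,G,F,E] q_used=2 → run D
t=23: queue=[C,G,F,E,D] q_used=0 → run C
t=24: queue=[C,G,F,E,D] q_used=1 → run C
t=25: queue=[C,G,F,E,D] q_used=2 → run C
t=26: queue=[G,F,E,D] q_used=0 → run G
t=27: queue=[G,F,E,D] q_used=1 → run G
t=28: queue=[G,F,E,D] q_used=2 → run G
t=29: queue=[F,E,D,G] q_used=0 → run F
t=30: queue=[F,E,D,G] q_used=1 → run F
t=31: queue=[F,E,D,G] q_used=2 → run F
t=32: queue=[E,D,G,F] q_used=0 → run E
t=33: queue=[E,D,G,F] q_used=1 → run E
t=34: queue=[E,D,G,F] q_used=2 → run E
t=35: queue=[D,G,F,E] q_used=0 → run D
t=36: queue=[G,F,E] q_used=0 → run G
t=37: queue=[G,F,E] q_used=1 → run G
t=38: queue=[F,E] q_used=0 → run F
t=39: queue=[E] q_used=0 → run E
t=40: queue=[E] q_used=1 → run E
t=41: (idle)
t=42: (idle)
t=43: (idle)

context switches = 16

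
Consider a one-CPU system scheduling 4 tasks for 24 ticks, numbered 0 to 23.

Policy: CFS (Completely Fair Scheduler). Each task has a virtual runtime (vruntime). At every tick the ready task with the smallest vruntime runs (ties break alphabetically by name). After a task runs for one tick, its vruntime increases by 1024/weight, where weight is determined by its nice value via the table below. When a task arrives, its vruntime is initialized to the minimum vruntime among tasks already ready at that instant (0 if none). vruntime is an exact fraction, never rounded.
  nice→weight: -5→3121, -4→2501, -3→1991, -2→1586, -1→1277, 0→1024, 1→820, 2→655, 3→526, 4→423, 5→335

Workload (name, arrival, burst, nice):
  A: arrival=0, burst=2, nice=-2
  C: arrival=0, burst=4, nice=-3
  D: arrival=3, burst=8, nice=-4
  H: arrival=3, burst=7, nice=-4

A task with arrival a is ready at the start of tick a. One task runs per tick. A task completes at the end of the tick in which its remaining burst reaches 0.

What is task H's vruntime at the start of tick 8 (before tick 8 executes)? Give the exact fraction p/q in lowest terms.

t=0: vr[A=0 C=0] → run A
t=1: vr[A=512/793 C=0] → run C
t=2: vr[A=512/793 C=1024/1991] → run C
t=3: vr[A=512/793 C=2048/1991 D=512/793 H=512/793] → run A
t=4: vr[C=2048/1991 D=512/793 H=512/793] → run D
t=5: vr[C=2048/1991 D=34304/32513 H=512/793] → run H
t=6: vr[C=2048/1991 D=34304/32513 H=34304/32513] → run C
t=7: vr[C=3072/1991 D=34304/32513 H=34304/32513] → run D
t=8: vr[C=3072/1991 D=47616/32513 H=34304/32513] → run H
t=9: vr[C=3072/1991 D=47616/32513 H=47616/32513] → run D
t=10: vr[C=3072/1991 D=60928/32513 H=47616/32513] → run H
t=11: vr[C=3072/1991 D=60928/32513 H=60928/32513] → run C
t=12: vr[D=60928/32513 H=60928/32513] → run D
t=13: vr[D=74240/32513 H=60928/32513] → run H
t=14: vr[D=74240/32513 H=74240/32513] → run D
t=15: vr[D=87552/32513 H=74240/32513] → run H
t=16: vr[D=87552/32513 H=87552/32513] → run D
t=17: vr[D=100864/32513 H=87552/32513] → run H
t=18: vr[D=100864/32513 H=100864/32513] → run D
t=19: vr[D=114176/32513 H=100864/32513] → run H
t=20: vr[D=114176/32513] → run D
t=21: (idle)
t=22: (idle)
t=23: (idle)

vruntime(H, start of tick 8) = 34304/32513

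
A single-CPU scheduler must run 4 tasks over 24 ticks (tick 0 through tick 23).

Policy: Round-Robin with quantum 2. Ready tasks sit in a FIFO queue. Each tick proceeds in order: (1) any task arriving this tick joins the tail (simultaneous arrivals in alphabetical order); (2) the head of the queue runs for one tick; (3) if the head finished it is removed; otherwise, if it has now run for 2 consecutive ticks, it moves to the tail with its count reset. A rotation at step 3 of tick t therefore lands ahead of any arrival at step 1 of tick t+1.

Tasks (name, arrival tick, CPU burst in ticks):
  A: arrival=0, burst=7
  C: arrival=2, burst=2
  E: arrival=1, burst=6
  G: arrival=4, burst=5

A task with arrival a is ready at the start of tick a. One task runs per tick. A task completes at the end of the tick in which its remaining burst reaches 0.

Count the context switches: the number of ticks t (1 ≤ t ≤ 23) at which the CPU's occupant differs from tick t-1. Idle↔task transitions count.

t=0: queue=[A] q_used=0 → run A
t=1: queue=[A,E] q_used=1 → run A
t=2: queue=[E,A,C] q_used=0 → run E
t=3: queue=[E,A,C] q_used=1 → run E
t=4: queue=[A,C,E,G] q_used=0 → run A
t=5: queue=[A,C,E,G] q_used=1 → run A
t=6: queue=[C,E,G,A] q_used=0 → run C
t=7: queue=[C,E,G,A] q_used=1 → run C
t=8: queue=[E,G,A] q_used=0 → run E
t=9: queue=[E,G,A] q_used=1 → run E
t=10: queue=[G,A,E] q_used=0 → run G
t=11: queue=[G,A,E] q_used=1 → run G
t=12: queue=[A,E,G] q_used=0 → run A
t=13: queue=[A,E,G] q_used=1 → run A
t=14: queue=[E,G,A] q_used=0 → run E
t=15: queue=[E,G,A] q_used=1 → run E
t=16: queue=[G,A] q_used=0 → run G
t=17: queue=[G,A] q_used=1 → run G
t=18: queue=[A,G] q_used=0 → run A
t=19: queue=[G] q_used=0 → run G
t=20: (idle)
t=21: (idle)
t=22: (idle)
t=23: (idle)

context switches = 11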